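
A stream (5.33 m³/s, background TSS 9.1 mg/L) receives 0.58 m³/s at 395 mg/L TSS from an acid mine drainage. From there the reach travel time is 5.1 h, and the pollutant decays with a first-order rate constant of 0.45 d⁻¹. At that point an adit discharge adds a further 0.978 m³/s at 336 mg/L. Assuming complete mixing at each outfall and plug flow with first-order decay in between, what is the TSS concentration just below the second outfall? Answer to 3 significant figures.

84.3 mg/L

After mixing, C = (5.330·9.100 + 0.5800·395.0) / 5.910 = 277.6/5.910 = 46.97 mg/L; combined flow 5.910 m³/s.
Decay over the reach: 46.97·exp(−kt) = 46.97·0.9088 = 42.69 mg/L.
Second outfall: C = (5.910·42.69 + 0.9780·336.0)/6.888 = 84.33 mg/L.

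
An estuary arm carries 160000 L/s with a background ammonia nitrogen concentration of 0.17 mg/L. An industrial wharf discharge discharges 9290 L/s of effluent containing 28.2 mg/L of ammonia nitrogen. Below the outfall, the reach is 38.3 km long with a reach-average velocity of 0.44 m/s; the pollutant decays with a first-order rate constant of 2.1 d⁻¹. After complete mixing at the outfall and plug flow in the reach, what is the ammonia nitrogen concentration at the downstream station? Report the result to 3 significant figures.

0.206 mg/L

Flow-weighted average: C = (160000·0.1700 + 9290·28.20) / 169300 = 289200/169300 = 1.708 mg/L.
Travel time t = 38.3·1000 / 0.44 = 87050 s = 24.18 h.
After decay, C = 1.708 × e^(−kt) = 1.708 × 0.1206 = 0.2059 mg/L.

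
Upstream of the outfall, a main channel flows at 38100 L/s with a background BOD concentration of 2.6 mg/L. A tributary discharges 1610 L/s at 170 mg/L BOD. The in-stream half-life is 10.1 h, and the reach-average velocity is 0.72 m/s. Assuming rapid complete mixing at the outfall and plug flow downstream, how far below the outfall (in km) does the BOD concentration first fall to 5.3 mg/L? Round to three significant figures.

Mixed concentration C = ΣQC/ΣQ = (38100·2.600 + 1610·170.0) / 39710 = 372800/39710 = 9.387 mg/L.
Half-life 10.1 h → k = ln 2 / 10.1 = 0.06863 h⁻¹ = 1.647 d⁻¹.
Set 9.387·exp(−k·t) = 5.3 → t = ln(9.387/5.3)/k = 29990 s = 8.329 h.
Distance = v·t = 0.72·29990 = 21590 m = 21.59 km.

21.6 km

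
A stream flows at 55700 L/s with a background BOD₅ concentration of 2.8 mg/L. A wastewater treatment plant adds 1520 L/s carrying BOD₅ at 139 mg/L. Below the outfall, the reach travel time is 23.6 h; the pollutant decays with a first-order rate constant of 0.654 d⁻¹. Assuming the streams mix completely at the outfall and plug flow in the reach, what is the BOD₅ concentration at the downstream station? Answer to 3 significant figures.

After mixing, C = (55700·2.800 + 1520·139.0) / 57220 = 367200/57220 = 6.418 mg/L.
First-order decay: C = 6.418·exp(−k·t) = 6.418·0.5257 = 3.374 mg/L.

3.37 mg/L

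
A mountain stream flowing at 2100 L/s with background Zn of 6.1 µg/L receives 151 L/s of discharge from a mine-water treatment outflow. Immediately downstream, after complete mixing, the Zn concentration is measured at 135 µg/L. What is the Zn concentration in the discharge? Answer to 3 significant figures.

Mass balance: 2100·6.100 + 151.0·Cₑ = 2251·135.0
→ Cₑ = (2251·135.0 − 2100·6.100) / 151.0 = 1928 µg/L.

1930 µg/L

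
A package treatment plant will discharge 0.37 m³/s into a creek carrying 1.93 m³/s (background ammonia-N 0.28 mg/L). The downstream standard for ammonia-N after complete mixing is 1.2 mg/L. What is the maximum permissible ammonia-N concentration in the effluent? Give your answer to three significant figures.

At the limit, (Qr·Cr + Qe·Cₑ)/(Qr + Qe) = 1.2:
Cₑ = (2.300·1.2 − 1.930·0.2800) / 0.3700 = 5.999 mg/L.

6.00 mg/L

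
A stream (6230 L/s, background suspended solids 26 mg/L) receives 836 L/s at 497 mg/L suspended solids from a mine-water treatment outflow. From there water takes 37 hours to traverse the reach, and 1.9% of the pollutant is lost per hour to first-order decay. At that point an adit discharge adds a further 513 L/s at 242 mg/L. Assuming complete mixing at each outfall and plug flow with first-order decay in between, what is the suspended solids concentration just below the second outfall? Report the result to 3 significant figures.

Mixed concentration C = ΣQC/ΣQ = (6230·26.00 + 836.0·497.0) / 7066 = 577500/7066 = 81.73 mg/L; combined flow 7066 L/s.
1.9%/h lost → k = −ln(1 − 0.019) = 0.01918 h⁻¹.
After decay, C = 81.73 × e^(−kt) = 81.73 × 0.4918 = 40.19 mg/L.
At the second outfall, C = (7066·40.19 + 513.0·242.0) / (7066 + 513.0) = 53.85 mg/L.

53.8 mg/L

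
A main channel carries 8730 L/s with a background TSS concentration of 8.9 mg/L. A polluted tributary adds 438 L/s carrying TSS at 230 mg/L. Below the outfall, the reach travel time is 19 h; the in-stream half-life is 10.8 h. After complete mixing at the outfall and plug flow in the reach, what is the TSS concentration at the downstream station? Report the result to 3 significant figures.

5.75 mg/L

After mixing, C = (8730·8.900 + 438.0·230.0) / 9168 = 178400/9168 = 19.46 mg/L.
Half-life 10.8 h → k = ln 2 / 10.8 = 0.06418 h⁻¹ = 1.540 d⁻¹.
Decay over the reach: 19.46·exp(−kt) = 19.46·0.2954 = 5.749 mg/L.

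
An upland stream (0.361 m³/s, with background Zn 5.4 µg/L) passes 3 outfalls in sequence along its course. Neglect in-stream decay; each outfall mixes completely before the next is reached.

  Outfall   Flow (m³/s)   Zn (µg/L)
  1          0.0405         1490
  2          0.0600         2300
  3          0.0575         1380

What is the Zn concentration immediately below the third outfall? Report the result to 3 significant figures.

Outfall 1: combined Q = 0.4015 m³/s; C = (0.3610·5.400 + 0.04050·1490)/0.4015 = 155.2 µg/L.
Outfall 2: combined Q = 0.4615 m³/s; C = (0.4015·155.2 + 0.06000·2300)/0.4615 = 434.0 µg/L.
Outfall 3: combined Q = 0.5190 m³/s; C = (0.4615·434.0 + 0.05750·1380)/0.5190 = 538.8 µg/L.

539 µg/L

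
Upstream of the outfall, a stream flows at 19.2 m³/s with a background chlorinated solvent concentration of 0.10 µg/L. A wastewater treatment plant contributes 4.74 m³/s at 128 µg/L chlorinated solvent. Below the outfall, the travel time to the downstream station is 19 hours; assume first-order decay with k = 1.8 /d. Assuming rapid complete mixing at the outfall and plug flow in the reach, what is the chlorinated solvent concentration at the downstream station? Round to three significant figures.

6.11 µg/L

After mixing, C = (19.20·0.1000 + 4.740·128.0) / 23.94 = 608.6/23.94 = 25.42 µg/L.
First-order decay: C = 25.42·exp(−k·t) = 25.42·0.2405 = 6.115 µg/L.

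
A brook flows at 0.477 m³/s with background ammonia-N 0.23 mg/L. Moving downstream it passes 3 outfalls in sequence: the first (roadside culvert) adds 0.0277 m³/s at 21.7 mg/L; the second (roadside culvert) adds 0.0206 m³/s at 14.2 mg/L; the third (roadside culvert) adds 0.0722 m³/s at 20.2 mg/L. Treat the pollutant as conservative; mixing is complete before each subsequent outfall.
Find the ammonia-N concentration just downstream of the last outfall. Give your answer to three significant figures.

Below outfall 1: Q → 0.5047 m³/s, C = (0.4770·0.2300 + 0.02770·21.70)/0.5047 = 1.408 mg/L.
Below outfall 2: Q → 0.5253 m³/s, C = (0.5047·1.408 + 0.02060·14.20)/0.5253 = 1.910 mg/L.
Below outfall 3: Q → 0.5975 m³/s, C = (0.5253·1.910 + 0.07220·20.20)/0.5975 = 4.120 mg/L.

4.12 mg/L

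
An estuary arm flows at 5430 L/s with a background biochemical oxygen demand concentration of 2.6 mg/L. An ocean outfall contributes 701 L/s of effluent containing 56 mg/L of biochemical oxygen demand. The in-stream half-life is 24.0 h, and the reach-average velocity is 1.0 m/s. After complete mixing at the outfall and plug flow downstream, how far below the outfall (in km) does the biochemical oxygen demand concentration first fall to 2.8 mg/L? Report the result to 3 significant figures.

141 km

After mixing, C = (5430·2.600 + 701.0·56.00) / 6131 = 53370/6131 = 8.706 mg/L.
Half-life 24.0 h → k = ln 2 / 24.0 = 0.02888 h⁻¹ = 0.6931 d⁻¹.
Set 8.706·exp(−k·t) = 2.8 → t = ln(8.706/2.8)/k = 141400 s = 39.28 h.
Distance = v·t = 1.0·141400 = 141400 m = 141.4 km.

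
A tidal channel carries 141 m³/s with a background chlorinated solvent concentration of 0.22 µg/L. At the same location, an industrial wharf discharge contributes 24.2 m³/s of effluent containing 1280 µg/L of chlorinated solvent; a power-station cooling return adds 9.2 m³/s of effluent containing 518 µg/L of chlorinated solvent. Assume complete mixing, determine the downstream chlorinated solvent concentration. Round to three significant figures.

205 µg/L

Mixed concentration C = ΣQC/ΣQ = (141.0·0.2200 + 24.20·1280 + 9.200·518.0) / 174.4 = 35770/174.4 = 205.1 µg/L.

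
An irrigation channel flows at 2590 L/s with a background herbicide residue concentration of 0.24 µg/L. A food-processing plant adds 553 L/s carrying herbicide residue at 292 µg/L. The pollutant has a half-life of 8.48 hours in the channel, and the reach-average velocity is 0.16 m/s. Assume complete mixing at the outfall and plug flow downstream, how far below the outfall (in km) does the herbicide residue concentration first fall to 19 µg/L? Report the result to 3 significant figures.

7.04 km

After mixing, C = (2590·0.2400 + 553.0·292.0) / 3143 = 162100/3143 = 51.57 µg/L.
Half-life 8.48 h → k = ln 2 / 8.48 = 0.08174 h⁻¹ = 1.962 d⁻¹.
Set 51.57·exp(−k·t) = 19 → t = ln(51.57/19)/k = 43980 s = 12.22 h.
Distance = v·t = 0.16·43980 = 7037 m = 7.037 km.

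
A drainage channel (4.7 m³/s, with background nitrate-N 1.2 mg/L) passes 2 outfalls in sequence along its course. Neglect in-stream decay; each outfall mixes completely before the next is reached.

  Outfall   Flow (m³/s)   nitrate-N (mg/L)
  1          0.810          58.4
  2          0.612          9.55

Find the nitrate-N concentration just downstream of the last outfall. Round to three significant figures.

Below outfall 1: Q → 5.510 m³/s, C = (4.700·1.200 + 0.8100·58.40)/5.510 = 9.609 mg/L.
Below outfall 2: Q → 6.122 m³/s, C = (5.510·9.609 + 0.6120·9.550)/6.122 = 9.603 mg/L.

9.60 mg/L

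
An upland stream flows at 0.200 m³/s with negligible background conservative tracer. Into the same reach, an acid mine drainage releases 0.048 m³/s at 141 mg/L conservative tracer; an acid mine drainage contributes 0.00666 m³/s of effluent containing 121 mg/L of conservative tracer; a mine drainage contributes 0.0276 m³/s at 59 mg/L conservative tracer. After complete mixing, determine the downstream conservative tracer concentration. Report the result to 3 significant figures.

Mixed concentration C = ΣQC/ΣQ = (0.2000·0 + 0.04800·141.0 + 0.006660·121.0 + 0.02760·59.00) / 0.2823 = 9.202/0.2823 = 32.60 mg/L.

32.6 mg/L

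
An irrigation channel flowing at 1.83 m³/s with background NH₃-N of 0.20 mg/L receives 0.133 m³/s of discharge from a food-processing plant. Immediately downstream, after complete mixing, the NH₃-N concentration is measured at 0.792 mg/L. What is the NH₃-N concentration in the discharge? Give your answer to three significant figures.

8.94 mg/L

Mass balance: 1.830·0.2000 + 0.1330·Cₑ = 1.963·0.7920
→ Cₑ = (1.963·0.7920 − 1.830·0.2000) / 0.1330 = 8.938 mg/L.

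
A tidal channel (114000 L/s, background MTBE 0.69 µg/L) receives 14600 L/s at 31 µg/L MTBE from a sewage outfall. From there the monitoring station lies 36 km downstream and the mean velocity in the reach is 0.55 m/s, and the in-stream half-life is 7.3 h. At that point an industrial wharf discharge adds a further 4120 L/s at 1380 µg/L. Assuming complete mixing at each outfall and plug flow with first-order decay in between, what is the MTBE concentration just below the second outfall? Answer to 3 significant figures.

43.6 µg/L

Flow-weighted average: C = (114000·0.6900 + 14600·31.00) / 128600 = 531300/128600 = 4.131 µg/L; combined flow 128600 L/s.
Travel time t = 36·1000 / 0.55 = 65450 s = 18.18 h.
Half-life 7.3 h → k = ln 2 / 7.3 = 0.09495 h⁻¹ = 2.279 d⁻¹.
First-order decay: C = 4.131·exp(−k·t) = 4.131·0.1779 = 0.7350 µg/L.
Second outfall: C = (128600·0.7350 + 4120·1380)/132700 = 43.55 µg/L.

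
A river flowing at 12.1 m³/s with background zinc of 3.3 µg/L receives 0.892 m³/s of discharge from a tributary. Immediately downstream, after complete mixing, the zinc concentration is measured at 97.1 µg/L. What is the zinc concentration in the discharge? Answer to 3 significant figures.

1370 µg/L

Mass balance: 12.10·3.300 + 0.8920·Cₑ = 12.99·97.10
→ Cₑ = (12.99·97.10 − 12.10·3.300) / 0.8920 = 1369 µg/L.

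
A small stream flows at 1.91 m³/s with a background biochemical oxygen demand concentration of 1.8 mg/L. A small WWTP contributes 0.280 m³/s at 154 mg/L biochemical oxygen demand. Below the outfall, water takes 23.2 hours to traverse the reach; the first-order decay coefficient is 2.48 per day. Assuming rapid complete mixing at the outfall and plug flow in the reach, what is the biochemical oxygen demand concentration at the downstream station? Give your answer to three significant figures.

Mass balance: C = (1.910·1.800 + 0.2800·154.0) / 2.190 = 46.56/2.190 = 21.26 mg/L.
Applying C = C₀e^(−kt): 21.26 × 0.09096 = 1.934 mg/L.

1.93 mg/L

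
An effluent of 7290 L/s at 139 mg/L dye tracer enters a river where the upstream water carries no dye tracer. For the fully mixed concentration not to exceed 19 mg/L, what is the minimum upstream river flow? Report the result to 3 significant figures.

Set C_mix = 19: (Q·0 + 7290·139.0) / (Q + 7290) = 19
→ Q = 7290·(139.0 − 19)/(19 − 0) = 46040 L/s.

46000 L/s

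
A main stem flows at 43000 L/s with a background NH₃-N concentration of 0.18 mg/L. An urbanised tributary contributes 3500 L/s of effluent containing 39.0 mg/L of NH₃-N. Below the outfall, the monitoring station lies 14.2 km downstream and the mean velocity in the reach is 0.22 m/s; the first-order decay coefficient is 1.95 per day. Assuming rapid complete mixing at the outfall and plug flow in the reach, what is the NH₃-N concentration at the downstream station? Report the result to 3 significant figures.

0.723 mg/L

Mass balance: C = (43000·0.1800 + 3500·39.00) / 46500 = 144200/46500 = 3.102 mg/L.
Travel time t = 14.2·1000 / 0.22 = 64550 s = 17.93 h.
Decay over the reach: 3.102·exp(−kt) = 3.102·0.2330 = 0.7227 mg/L.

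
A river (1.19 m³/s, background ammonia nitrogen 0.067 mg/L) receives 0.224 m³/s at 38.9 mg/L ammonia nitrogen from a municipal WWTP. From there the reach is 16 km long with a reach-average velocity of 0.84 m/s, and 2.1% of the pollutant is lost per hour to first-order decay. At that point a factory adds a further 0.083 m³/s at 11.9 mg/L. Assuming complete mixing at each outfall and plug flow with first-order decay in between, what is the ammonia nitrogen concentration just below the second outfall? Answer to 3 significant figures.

Mass balance: C = (1.190·0.06700 + 0.2240·38.90) / 1.414 = 8.793/1.414 = 6.219 mg/L; combined flow 1.414 m³/s.
Travel time t = 16·1000 / 0.84 = 19050 s = 5.291 h.
2.1%/h lost → k = −ln(1 − 0.021) = 0.02122 h⁻¹.
First-order decay: C = 6.219·exp(−k·t) = 6.219·0.8938 = 5.558 mg/L.
Second outfall: C = (1.414·5.558 + 0.08300·11.90)/1.497 = 5.910 mg/L.

5.91 mg/L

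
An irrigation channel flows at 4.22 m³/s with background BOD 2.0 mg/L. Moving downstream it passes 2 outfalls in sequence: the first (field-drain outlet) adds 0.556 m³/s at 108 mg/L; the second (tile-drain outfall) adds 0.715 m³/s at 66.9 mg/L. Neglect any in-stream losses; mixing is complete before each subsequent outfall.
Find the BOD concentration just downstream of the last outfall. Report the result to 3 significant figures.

21.2 mg/L

After outfall 1: Q = 4.220 + 0.5560 = 4.776 m³/s; C = (4.220·2.000 + 0.5560·108.0)/4.776 = 14.34 mg/L.
After outfall 2: Q = 4.776 + 0.7150 = 5.491 m³/s; C = (4.776·14.34 + 0.7150·66.90)/5.491 = 21.18 mg/L.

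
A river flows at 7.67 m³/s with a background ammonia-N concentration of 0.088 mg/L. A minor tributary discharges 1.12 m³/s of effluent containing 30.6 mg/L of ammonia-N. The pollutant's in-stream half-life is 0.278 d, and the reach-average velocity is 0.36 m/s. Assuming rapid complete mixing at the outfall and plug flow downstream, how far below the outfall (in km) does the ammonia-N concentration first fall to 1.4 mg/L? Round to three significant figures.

13.0 km

Mass balance: C = (7.670·0.08800 + 1.120·30.60) / 8.790 = 34.95/8.790 = 3.976 mg/L.
Half-life 0.278 d → k = ln 2 / 0.278 = 2.493 d⁻¹.
Set 3.976·exp(−k·t) = 1.4 → t = ln(3.976/1.4)/k = 36170 s = 10.05 h.
Distance = v·t = 0.36·36170 = 13020 m = 13.02 km.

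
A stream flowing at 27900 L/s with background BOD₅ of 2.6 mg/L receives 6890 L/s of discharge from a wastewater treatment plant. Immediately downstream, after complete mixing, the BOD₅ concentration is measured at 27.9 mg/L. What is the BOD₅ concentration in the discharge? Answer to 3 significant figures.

130 mg/L

Mass balance: 27900·2.600 + 6890·Cₑ = 34790·27.90
→ Cₑ = (34790·27.90 − 27900·2.600) / 6890 = 130.3 mg/L.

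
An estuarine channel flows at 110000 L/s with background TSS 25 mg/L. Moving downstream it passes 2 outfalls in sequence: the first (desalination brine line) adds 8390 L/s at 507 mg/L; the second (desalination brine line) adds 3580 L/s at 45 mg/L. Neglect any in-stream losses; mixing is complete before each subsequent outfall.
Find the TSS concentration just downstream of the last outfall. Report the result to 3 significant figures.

Outfall 1: combined Q = 118400 L/s; C = (110000·25.00 + 8390·507.0)/118400 = 59.16 mg/L.
Outfall 2: combined Q = 122000 L/s; C = (118400·59.16 + 3580·45.00)/122000 = 58.74 mg/L.

58.7 mg/L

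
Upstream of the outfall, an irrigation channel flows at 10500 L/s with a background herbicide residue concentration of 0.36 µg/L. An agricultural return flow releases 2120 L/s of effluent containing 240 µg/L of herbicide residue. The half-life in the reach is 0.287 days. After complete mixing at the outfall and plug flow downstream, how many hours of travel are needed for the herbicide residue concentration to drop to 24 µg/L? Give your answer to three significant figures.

Flow-weighted average: C = (10500·0.3600 + 2120·240.0) / 12620 = 512600/12620 = 40.62 µg/L.
Half-life 0.287 d → k = ln 2 / 0.287 = 2.415 d⁻¹.
40.62·exp(−k·t) = 24 → t = ln(40.62/24)/k = 18820 s = 5.228 h.

5.23 h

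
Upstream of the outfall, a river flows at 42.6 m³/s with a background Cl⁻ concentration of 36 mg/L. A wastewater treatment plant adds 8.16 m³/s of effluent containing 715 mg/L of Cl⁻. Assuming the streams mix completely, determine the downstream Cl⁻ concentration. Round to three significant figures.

Mass balance: C = (42.60·36.00 + 8.160·715.0) / 50.76 = 7368/50.76 = 145.2 mg/L.

145 mg/L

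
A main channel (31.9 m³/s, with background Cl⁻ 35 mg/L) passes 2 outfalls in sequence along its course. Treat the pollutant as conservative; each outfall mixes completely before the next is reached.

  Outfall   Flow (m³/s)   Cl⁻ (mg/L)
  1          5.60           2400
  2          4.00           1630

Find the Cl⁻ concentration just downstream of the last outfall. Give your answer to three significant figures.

508 mg/L

After outfall 1: Q = 31.90 + 5.600 = 37.50 m³/s; C = (31.90·35.00 + 5.600·2400)/37.50 = 388.2 mg/L.
After outfall 2: Q = 37.50 + 4.000 = 41.50 m³/s; C = (37.50·388.2 + 4.000·1630)/41.50 = 507.9 mg/L.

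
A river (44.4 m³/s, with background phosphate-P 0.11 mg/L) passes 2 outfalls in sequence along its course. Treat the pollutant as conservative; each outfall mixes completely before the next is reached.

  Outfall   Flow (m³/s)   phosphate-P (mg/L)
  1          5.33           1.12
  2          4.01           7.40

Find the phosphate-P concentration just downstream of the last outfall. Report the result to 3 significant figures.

0.754 mg/L

Outfall 1: combined Q = 49.73 m³/s; C = (44.40·0.1100 + 5.330·1.120)/49.73 = 0.2183 mg/L.
Outfall 2: combined Q = 53.74 m³/s; C = (49.73·0.2183 + 4.010·7.400)/53.74 = 0.7541 mg/L.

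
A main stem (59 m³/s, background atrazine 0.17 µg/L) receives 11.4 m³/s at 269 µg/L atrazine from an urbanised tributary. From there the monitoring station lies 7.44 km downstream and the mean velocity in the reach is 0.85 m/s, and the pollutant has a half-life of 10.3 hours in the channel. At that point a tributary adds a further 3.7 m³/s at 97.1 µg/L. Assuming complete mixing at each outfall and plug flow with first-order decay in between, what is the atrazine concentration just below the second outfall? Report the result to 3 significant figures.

40.1 µg/L

Mixed concentration C = ΣQC/ΣQ = (59.00·0.1700 + 11.40·269.0) / 70.40 = 3077/70.40 = 43.70 µg/L; combined flow 70.40 m³/s.
Travel time t = 7.44·1000 / 0.85 = 8753 s = 2.431 h.
Half-life 10.3 h → k = ln 2 / 10.3 = 0.06730 h⁻¹ = 1.615 d⁻¹.
Applying C = C₀e^(−kt): 43.70 × 0.8491 = 37.11 µg/L.
Second outfall: C = (70.40·37.11 + 3.700·97.10)/74.10 = 40.10 µg/L.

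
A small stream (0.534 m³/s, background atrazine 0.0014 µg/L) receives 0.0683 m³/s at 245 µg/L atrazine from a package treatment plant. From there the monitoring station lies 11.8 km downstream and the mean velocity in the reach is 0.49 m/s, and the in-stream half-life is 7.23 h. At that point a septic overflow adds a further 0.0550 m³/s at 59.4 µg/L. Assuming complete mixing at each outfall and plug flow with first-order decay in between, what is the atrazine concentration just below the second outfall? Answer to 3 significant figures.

Mixed concentration C = ΣQC/ΣQ = (0.5340·0.001400 + 0.06830·245.0) / 0.6023 = 16.73/0.6023 = 27.78 µg/L; combined flow 0.6023 m³/s.
Travel time t = 11.8·1000 / 0.49 = 24080 s = 6.689 h.
Half-life 7.23 h → k = ln 2 / 7.23 = 0.09587 h⁻¹ = 2.301 d⁻¹.
First-order decay: C = 27.78·exp(−k·t) = 27.78·0.5266 = 14.63 µg/L.
At the second outfall, C = (0.6023·14.63 + 0.05500·59.40) / (0.6023 + 0.05500) = 18.38 µg/L.

18.4 µg/L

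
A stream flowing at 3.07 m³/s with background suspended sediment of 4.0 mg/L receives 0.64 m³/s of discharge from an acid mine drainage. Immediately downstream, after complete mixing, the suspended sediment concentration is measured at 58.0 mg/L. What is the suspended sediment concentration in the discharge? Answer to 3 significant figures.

Mass balance: 3.070·4.000 + 0.6400·Cₑ = 3.710·58.00
→ Cₑ = (3.710·58.00 − 3.070·4.000) / 0.6400 = 317.0 mg/L.

317 mg/L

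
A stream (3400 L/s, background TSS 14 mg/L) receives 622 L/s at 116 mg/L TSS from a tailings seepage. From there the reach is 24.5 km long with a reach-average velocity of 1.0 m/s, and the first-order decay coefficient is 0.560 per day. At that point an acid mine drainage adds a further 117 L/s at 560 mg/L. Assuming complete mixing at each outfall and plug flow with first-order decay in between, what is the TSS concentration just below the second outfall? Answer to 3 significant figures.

40.5 mg/L

Mixed concentration C = ΣQC/ΣQ = (3400·14.00 + 622.0·116.0) / 4022 = 119800/4022 = 29.77 mg/L; combined flow 4022 L/s.
Travel time t = 24.5·1000 / 1.0 = 24500 s = 6.806 h.
Decay over the reach: 29.77·exp(−kt) = 29.77·0.8532 = 25.40 mg/L.
At the second outfall, C = (4022·25.40 + 117.0·560.0) / (4022 + 117.0) = 40.51 mg/L.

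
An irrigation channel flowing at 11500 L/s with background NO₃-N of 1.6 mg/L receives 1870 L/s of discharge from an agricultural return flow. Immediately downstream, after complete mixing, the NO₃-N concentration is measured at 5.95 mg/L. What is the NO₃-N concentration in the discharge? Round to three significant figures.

32.7 mg/L

Mass balance: 11500·1.600 + 1870·Cₑ = 13370·5.950
→ Cₑ = (13370·5.950 − 11500·1.600) / 1870 = 32.70 mg/L.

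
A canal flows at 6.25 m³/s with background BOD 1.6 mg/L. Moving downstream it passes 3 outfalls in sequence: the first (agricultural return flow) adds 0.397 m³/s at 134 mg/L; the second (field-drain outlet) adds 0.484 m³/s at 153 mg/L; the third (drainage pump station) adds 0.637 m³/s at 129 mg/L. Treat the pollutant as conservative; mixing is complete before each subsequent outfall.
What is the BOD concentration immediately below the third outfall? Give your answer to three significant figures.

28.2 mg/L

Below outfall 1: Q → 6.647 m³/s, C = (6.250·1.600 + 0.3970·134.0)/6.647 = 9.508 mg/L.
Below outfall 2: Q → 7.131 m³/s, C = (6.647·9.508 + 0.4840·153.0)/7.131 = 19.25 mg/L.
Below outfall 3: Q → 7.768 m³/s, C = (7.131·19.25 + 0.6370·129.0)/7.768 = 28.25 mg/L.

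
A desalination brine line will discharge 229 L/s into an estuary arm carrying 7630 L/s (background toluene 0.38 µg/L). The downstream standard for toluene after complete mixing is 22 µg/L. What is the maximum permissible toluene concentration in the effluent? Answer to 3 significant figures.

At the limit, (Qr·Cr + Qe·Cₑ)/(Qr + Qe) = 22:
Cₑ = (7859·22 − 7630·0.3800) / 229.0 = 742.4 µg/L.

742 µg/L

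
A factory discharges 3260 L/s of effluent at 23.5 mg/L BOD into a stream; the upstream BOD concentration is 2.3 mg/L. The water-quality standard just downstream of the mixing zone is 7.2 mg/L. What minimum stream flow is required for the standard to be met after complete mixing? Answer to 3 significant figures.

10800 L/s

Set C_mix = 7.2: (Q·2.300 + 3260·23.50) / (Q + 3260) = 7.2
→ Q = 3260·(23.50 − 7.2)/(7.2 − 2.300) = 10840 L/s.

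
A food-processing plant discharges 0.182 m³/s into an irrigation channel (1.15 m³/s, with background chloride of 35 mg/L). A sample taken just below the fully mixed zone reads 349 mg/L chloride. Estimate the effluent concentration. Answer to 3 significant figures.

2330 mg/L

Mass balance: 1.150·35.00 + 0.1820·Cₑ = 1.332·349.0
→ Cₑ = (1.332·349.0 − 1.150·35.00) / 0.1820 = 2333 mg/L.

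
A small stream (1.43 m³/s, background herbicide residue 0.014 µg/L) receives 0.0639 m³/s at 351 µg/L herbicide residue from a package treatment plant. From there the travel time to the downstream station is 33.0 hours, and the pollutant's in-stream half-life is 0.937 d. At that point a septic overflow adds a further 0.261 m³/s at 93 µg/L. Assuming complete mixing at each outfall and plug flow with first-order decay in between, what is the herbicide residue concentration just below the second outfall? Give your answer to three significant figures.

Conservation of mass: C = (1.430·0.01400 + 0.06390·351.0) / 1.494 = 22.45/1.494 = 15.03 µg/L; combined flow 1.494 m³/s.
Half-life 0.937 d → k = ln 2 / 0.937 = 0.7398 d⁻¹.
First-order decay: C = 15.03·exp(−k·t) = 15.03·0.3616 = 5.434 µg/L.
Second outfall: C = (1.494·5.434 + 0.2610·93.00)/1.755 = 18.46 µg/L.

18.5 µg/L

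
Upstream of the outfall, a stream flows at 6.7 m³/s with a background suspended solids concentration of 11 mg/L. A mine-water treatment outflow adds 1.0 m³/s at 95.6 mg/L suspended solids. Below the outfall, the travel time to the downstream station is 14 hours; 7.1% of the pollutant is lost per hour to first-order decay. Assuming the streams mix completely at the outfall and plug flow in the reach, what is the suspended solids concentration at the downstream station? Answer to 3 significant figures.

Mass balance: C = (6.700·11.00 + 1.000·95.60) / 7.700 = 169.3/7.700 = 21.99 mg/L.
7.1%/h lost → k = −ln(1 − 0.071) = 0.07365 h⁻¹.
After decay, C = 21.99 × e^(−kt) = 21.99 × 0.3566 = 7.841 mg/L.

7.84 mg/L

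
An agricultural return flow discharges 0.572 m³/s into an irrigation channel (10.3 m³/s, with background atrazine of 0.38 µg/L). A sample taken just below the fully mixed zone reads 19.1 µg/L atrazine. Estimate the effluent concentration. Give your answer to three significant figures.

Mass balance: 10.30·0.3800 + 0.5720·Cₑ = 10.87·19.10
→ Cₑ = (10.87·19.10 − 10.30·0.3800) / 0.5720 = 356.2 µg/L.

356 µg/L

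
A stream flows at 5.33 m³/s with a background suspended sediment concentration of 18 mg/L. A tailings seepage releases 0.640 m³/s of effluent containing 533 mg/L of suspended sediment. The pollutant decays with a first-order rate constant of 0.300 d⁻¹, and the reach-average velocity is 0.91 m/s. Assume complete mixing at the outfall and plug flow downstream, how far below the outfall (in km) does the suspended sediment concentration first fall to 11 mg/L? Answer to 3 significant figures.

Conservation of mass: C = (5.330·18.00 + 0.6400·533.0) / 5.970 = 437.1/5.970 = 73.21 mg/L.
Set 73.21·exp(−k·t) = 11 → t = ln(73.21/11)/k = 545900 s = 151.6 h.
Distance = v·t = 0.91·545900 = 496800 m = 496.8 km.

497 km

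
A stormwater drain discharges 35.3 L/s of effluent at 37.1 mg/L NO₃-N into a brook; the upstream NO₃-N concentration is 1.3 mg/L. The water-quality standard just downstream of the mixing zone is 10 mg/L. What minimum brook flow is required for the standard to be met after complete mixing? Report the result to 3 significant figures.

Set C_mix = 10: (Q·1.300 + 35.30·37.10) / (Q + 35.30) = 10
→ Q = 35.30·(37.10 − 10)/(10 − 1.300) = 110.0 L/s.

110 L/s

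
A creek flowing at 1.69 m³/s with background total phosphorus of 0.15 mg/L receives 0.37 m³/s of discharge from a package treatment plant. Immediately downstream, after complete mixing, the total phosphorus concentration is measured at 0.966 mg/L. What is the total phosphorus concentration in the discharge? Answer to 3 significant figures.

4.69 mg/L

Mass balance: 1.690·0.1500 + 0.3700·Cₑ = 2.060·0.9660
→ Cₑ = (2.060·0.9660 − 1.690·0.1500) / 0.3700 = 4.693 mg/L.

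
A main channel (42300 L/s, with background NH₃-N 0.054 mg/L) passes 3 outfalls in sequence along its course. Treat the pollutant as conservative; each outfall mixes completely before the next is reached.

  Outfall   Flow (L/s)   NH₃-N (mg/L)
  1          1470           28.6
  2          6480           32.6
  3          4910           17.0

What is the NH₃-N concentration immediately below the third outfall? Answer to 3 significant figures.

6.15 mg/L

Outfall 1: combined Q = 43770 L/s; C = (42300·0.05400 + 1470·28.60)/43770 = 1.013 mg/L.
Outfall 2: combined Q = 50250 L/s; C = (43770·1.013 + 6480·32.60)/50250 = 5.086 mg/L.
Outfall 3: combined Q = 55160 L/s; C = (50250·5.086 + 4910·17.00)/55160 = 6.147 mg/L.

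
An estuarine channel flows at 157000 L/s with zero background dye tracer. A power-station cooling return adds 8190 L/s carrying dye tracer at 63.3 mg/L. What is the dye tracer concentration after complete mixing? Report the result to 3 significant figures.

Flow-weighted average: C = (157000·0 + 8190·63.30) / 165200 = 518400/165200 = 3.138 mg/L.

3.14 mg/L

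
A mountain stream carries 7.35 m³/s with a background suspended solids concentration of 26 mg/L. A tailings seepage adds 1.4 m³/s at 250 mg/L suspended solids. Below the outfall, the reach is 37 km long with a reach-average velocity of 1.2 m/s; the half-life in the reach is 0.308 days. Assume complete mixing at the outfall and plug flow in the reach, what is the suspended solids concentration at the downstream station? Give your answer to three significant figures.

Flow-weighted average: C = (7.350·26.00 + 1.400·250.0) / 8.750 = 541.1/8.750 = 61.84 mg/L.
Travel time t = 37·1000 / 1.2 = 30830 s = 8.565 h.
Half-life 0.308 d → k = ln 2 / 0.308 = 2.250 d⁻¹.
First-order decay: C = 61.84·exp(−k·t) = 61.84·0.4479 = 27.70 mg/L.

27.7 mg/L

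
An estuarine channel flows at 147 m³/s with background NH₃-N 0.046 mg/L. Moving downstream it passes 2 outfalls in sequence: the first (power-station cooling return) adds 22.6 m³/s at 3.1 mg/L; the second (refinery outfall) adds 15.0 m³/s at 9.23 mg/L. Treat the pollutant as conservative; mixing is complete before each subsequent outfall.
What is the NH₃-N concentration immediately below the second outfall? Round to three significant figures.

Below outfall 1: Q → 169.6 m³/s, C = (147.0·0.04600 + 22.60·3.100)/169.6 = 0.4530 mg/L.
Below outfall 2: Q → 184.6 m³/s, C = (169.6·0.4530 + 15.00·9.230)/184.6 = 1.166 mg/L.

1.17 mg/L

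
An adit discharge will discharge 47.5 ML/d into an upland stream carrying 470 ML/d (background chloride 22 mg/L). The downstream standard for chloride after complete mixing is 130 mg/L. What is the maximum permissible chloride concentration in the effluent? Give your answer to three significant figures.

At the limit, (Qr·Cr + Qe·Cₑ)/(Qr + Qe) = 130:
Cₑ = (517.5·130 − 470.0·22.00) / 47.50 = 1199 mg/L.

1200 mg/L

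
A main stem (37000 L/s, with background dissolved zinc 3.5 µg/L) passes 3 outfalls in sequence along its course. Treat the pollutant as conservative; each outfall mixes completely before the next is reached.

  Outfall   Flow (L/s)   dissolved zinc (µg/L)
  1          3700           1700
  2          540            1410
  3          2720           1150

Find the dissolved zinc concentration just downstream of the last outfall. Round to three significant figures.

Below outfall 1: Q → 40700 L/s, C = (37000·3.500 + 3700·1700)/40700 = 157.7 µg/L.
Below outfall 2: Q → 41240 L/s, C = (40700·157.7 + 540.0·1410)/41240 = 174.1 µg/L.
Below outfall 3: Q → 43960 L/s, C = (41240·174.1 + 2720·1150)/43960 = 234.5 µg/L.

235 µg/L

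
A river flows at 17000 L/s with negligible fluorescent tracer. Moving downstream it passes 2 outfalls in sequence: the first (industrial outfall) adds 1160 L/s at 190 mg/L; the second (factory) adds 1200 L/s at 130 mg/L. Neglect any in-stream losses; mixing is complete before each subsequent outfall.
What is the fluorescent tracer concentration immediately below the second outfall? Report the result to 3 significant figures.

19.4 mg/L

Below outfall 1: Q → 18160 L/s, C = (17000·0 + 1160·190.0)/18160 = 12.14 mg/L.
Below outfall 2: Q → 19360 L/s, C = (18160·12.14 + 1200·130.0)/19360 = 19.44 mg/L.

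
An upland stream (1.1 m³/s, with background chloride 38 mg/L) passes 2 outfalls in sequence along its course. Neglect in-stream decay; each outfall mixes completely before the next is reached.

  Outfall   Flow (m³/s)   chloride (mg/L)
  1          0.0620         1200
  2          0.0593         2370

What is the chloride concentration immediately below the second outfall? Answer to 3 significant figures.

After outfall 1: Q = 1.100 + 0.06200 = 1.162 m³/s; C = (1.100·38.00 + 0.06200·1200)/1.162 = 100.0 mg/L.
After outfall 2: Q = 1.162 + 0.05930 = 1.221 m³/s; C = (1.162·100.0 + 0.05930·2370)/1.221 = 210.2 mg/L.

210 mg/L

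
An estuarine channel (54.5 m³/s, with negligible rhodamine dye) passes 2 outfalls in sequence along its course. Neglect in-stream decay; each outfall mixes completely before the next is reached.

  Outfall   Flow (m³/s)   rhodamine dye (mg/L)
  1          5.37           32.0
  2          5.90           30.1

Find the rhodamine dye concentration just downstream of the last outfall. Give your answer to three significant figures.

Below outfall 1: Q → 59.87 m³/s, C = (54.50·0 + 5.370·32.00)/59.87 = 2.870 mg/L.
Below outfall 2: Q → 65.77 m³/s, C = (59.87·2.870 + 5.900·30.10)/65.77 = 5.313 mg/L.

5.31 mg/L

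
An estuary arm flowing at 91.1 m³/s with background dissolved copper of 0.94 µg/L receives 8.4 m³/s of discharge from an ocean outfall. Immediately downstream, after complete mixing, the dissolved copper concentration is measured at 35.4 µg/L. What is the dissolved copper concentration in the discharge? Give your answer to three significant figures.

409 µg/L

Mass balance: 91.10·0.9400 + 8.400·Cₑ = 99.50·35.40
→ Cₑ = (99.50·35.40 − 91.10·0.9400) / 8.400 = 409.1 µg/L.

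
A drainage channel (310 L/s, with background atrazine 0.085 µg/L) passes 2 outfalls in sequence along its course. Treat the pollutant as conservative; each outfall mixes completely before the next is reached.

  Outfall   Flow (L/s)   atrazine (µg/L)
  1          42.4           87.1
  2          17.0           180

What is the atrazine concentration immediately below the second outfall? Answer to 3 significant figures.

Outfall 1: combined Q = 352.4 L/s; C = (310.0·0.08500 + 42.40·87.10)/352.4 = 10.55 µg/L.
Outfall 2: combined Q = 369.4 L/s; C = (352.4·10.55 + 17.00·180.0)/369.4 = 18.35 µg/L.

18.4 µg/L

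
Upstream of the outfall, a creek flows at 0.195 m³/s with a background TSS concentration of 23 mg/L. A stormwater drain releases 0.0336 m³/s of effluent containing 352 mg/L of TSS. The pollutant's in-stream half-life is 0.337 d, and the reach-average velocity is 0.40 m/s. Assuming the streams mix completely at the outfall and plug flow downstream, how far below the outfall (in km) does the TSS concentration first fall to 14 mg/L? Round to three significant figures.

Conservation of mass: C = (0.1950·23.00 + 0.03360·352.0) / 0.2286 = 16.31/0.2286 = 71.36 mg/L.
Half-life 0.337 d → k = ln 2 / 0.337 = 2.057 d⁻¹.
Set 71.36·exp(−k·t) = 14 → t = ln(71.36/14)/k = 68410 s = 19.00 h.
Distance = v·t = 0.40·68410 = 27370 m = 27.37 km.

27.4 km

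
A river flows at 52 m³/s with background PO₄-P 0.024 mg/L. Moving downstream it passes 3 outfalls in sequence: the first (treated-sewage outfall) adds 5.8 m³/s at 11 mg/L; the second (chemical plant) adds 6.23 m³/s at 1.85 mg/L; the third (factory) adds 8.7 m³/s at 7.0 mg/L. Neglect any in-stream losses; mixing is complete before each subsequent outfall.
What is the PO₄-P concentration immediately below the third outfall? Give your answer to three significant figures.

Outfall 1: combined Q = 57.80 m³/s; C = (52.00·0.02400 + 5.800·11.00)/57.80 = 1.125 mg/L.
Outfall 2: combined Q = 64.03 m³/s; C = (57.80·1.125 + 6.230·1.850)/64.03 = 1.196 mg/L.
Outfall 3: combined Q = 72.73 m³/s; C = (64.03·1.196 + 8.700·7.000)/72.73 = 1.890 mg/L.

1.89 mg/L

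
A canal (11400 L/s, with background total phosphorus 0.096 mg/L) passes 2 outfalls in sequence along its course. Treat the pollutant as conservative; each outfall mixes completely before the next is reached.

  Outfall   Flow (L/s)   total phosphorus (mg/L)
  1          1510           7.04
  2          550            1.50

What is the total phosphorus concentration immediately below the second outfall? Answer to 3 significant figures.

0.932 mg/L

Outfall 1: combined Q = 12910 L/s; C = (11400·0.09600 + 1510·7.040)/12910 = 0.9082 mg/L.
Outfall 2: combined Q = 13460 L/s; C = (12910·0.9082 + 550.0·1.500)/13460 = 0.9324 mg/L.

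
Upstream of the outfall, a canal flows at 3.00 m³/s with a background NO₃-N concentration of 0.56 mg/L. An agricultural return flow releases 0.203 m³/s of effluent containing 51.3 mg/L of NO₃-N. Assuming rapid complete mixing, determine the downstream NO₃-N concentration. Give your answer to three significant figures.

After mixing, C = (3.000·0.5600 + 0.2030·51.30) / 3.203 = 12.09/3.203 = 3.776 mg/L.

3.78 mg/L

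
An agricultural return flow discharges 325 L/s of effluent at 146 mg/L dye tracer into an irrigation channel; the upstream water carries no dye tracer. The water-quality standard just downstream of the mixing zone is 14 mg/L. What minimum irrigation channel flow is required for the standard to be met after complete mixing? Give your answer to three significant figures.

3060 L/s

Set C_mix = 14: (Q·0 + 325.0·146.0) / (Q + 325.0) = 14
→ Q = 325.0·(146.0 − 14)/(14 − 0) = 3064 L/s.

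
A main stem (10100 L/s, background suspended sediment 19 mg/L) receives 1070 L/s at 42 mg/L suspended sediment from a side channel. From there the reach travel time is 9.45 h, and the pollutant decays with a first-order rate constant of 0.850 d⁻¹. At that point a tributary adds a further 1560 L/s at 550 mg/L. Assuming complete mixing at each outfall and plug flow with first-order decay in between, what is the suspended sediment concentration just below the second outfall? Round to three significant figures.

80.7 mg/L

After mixing, C = (10100·19.00 + 1070·42.00) / 11170 = 236800/11170 = 21.20 mg/L; combined flow 11170 L/s.
First-order decay: C = 21.20·exp(−k·t) = 21.20·0.7156 = 15.17 mg/L.
At the second outfall, C = (11170·15.17 + 1560·550.0) / (11170 + 1560) = 80.71 mg/L.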